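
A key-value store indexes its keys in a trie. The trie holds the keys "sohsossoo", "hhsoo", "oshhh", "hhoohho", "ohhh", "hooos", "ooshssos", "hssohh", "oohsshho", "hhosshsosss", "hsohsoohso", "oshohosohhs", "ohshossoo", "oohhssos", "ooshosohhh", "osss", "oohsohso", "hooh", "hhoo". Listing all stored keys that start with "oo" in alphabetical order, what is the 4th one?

ooshosohhh

DFS of the "oo" subtree visits, in order: "oohhssos", "oohsohso", "oohsshho", "ooshosohhh", "ooshssos"
The 4th is ooshosohhh.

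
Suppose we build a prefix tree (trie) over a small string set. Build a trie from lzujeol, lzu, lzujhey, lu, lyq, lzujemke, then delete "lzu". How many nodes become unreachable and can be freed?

0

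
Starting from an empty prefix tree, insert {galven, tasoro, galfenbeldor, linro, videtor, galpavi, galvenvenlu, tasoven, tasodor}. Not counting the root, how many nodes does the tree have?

Count nodes per top-level branch (shared prefixes stored once):
  'g'-branch (galfenbeldor, galpavi, galven, galvenvenlu): 24 nodes
  'l'-branch (linro): 5 nodes
  't'-branch (tasodor, tasoro, tasoven): 12 nodes
  'v'-branch (videtor): 7 nodes
Sum: 48

48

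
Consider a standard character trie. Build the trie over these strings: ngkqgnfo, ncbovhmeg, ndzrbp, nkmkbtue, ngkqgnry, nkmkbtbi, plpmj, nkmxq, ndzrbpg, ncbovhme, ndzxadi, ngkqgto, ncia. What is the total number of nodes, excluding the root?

Insert word by word; a character creates a node only if that edge doesn't already exist:
  "ngkqgnfo" → 8 new (n, g, k, q, g, n, f, o)
  "ncbovhmeg" → prefix "n" already present; 8 new (c, b, o, v, h, m, e, g)
  "ndzrbp" → prefix "n" already present; 5 new (d, z, r, b, p)
  "nkmkbtue" → prefix "n" already present; 7 new (k, m, k, b, t, u, e)
  "ngkqgnry" → prefix "ngkqgn" already present; 2 new (r, y)
  "nkmkbtbi" → prefix "nkmkbt" already present; 2 new (b, i)
  "plpmj" → 5 new (p, l, p, m, j)
  "nkmxq" → prefix "nkm" already present; 2 new (x, q)
  "ndzrbpg" → prefix "ndzrbp" already present; 1 new (g)
  "ncbovhme" → prefix "ncbovhme" already present; 0 new (none)
  "ndzxadi" → prefix "ndz" already present; 4 new (x, a, d, i)
  "ngkqgto" → prefix "ngkqg" already present; 2 new (t, o)
  "ncia" → prefix "nc" already present; 2 new (i, a)
Total nodes = 8 + 8 + 5 + 7 + 2 + 2 + 5 + 2 + 1 + 0 + 4 + 2 + 2 = 48

48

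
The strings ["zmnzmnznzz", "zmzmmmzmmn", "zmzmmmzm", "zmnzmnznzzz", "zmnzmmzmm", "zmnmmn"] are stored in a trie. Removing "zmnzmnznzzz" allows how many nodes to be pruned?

1

A node on "zmnzmnznzzz"'s path can go only if nothing else ends at it or branches off below it.
The suffix "z" (1 node) is used only by "zmnzmnznzzz"; "zmnzmnznzz" is itself a stored word, so pruning stops there.
Nodes removed: 1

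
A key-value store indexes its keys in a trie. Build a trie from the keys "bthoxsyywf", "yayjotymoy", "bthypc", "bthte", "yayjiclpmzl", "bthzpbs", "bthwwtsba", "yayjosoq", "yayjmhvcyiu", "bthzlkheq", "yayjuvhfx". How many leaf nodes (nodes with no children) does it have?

11

A leaf is a node with no children — equivalently, the end of a word that is not a proper prefix of any other stored word.
Those words: "bthoxsyywf", "bthte", "bthwwtsba", "bthypc", "bthzlkheq", "bthzpbs", "yayjiclpmzl", "yayjmhvcyiu", "yayjosoq", "yayjotymoy", "yayjuvhfx"
Leaf count: 11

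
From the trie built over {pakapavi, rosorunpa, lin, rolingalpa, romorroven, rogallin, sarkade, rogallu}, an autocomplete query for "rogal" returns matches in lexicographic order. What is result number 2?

rogallu

DFS of the "rogal" subtree visits, in order: "rogallin", "rogallu"
Position 2: rogallu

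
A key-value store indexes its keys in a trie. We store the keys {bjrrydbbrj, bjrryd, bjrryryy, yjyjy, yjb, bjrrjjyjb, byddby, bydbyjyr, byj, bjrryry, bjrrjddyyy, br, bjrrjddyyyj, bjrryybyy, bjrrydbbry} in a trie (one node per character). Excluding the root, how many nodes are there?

Trace insertions, counting only characters that open a new branch:
  "bjrrydbbrj" → 10 new (b, j, r, r, y, d, b, b, r, j)
  "bjrryd" → prefix "bjrryd" already present; 0 new (none)
  "bjrryryy" → prefix "bjrry" already present; 3 new (r, y, y)
  "yjyjy" → 5 new (y, j, y, j, y)
  "yjb" → prefix "yj" already present; 1 new (b)
  "bjrrjjyjb" → prefix "bjrr" already present; 5 new (j, j, y, j, b)
  "byddby" → prefix "b" already present; 5 new (y, d, d, b, y)
  "bydbyjyr" → prefix "byd" already present; 5 new (b, y, j, y, r)
  "byj" → prefix "by" already present; 1 new (j)
  "bjrryry" → prefix "bjrryry" already present; 0 new (none)
  "bjrrjddyyy" → prefix "bjrrj" already present; 5 new (d, d, y, y, y)
  "br" → prefix "b" already present; 1 new (r)
  "bjrrjddyyyj" → prefix "bjrrjddyyy" already present; 1 new (j)
  "bjrryybyy" → prefix "bjrry" already present; 4 new (y, b, y, y)
  "bjrrydbbry" → prefix "bjrrydbbr" already present; 1 new (y)
Total nodes = 10 + 0 + 3 + 5 + 1 + 5 + 5 + 5 + 1 + 0 + 5 + 1 + 1 + 4 + 1 = 47

47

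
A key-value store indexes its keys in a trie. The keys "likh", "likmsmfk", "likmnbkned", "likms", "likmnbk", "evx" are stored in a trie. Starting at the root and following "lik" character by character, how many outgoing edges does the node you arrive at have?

2

Follow the path "lik" to its node, then look at its outgoing edges.
Characters that immediately follow "lik" among the stored strings: {h, m}.
That node has 2 child edges.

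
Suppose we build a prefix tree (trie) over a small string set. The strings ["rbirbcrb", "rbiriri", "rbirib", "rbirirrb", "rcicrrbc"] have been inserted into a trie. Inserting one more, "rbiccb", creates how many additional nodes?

"rbi" is already a path in the trie; the remaining "ccb" must be added.
So 6 − 3 = 3 new nodes.

3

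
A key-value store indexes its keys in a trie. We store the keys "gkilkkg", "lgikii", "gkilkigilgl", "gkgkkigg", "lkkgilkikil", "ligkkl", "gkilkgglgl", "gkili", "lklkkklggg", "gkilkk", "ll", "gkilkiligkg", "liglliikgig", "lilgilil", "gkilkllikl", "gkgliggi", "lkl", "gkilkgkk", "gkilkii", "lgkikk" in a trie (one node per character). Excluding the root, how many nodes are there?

91

For each word, the new-node count is its length minus the longest prefix already in the trie:
  "gkilkkg" → 7 new (g, k, i, l, k, k, g)
  "lgikii" → 6 new (l, g, i, k, i, i)
  "gkilkigilgl" → prefix "gkilk" already present; 6 new (i, g, i, l, g, l)
  "gkgkkigg" → prefix "gk" already present; 6 new (g, k, k, i, g, g)
  "lkkgilkikil" → prefix "l" already present; 10 new (k, k, g, i, l, k, i, k, i, l)
  "ligkkl" → prefix "l" already present; 5 new (i, g, k, k, l)
  "gkilkgglgl" → prefix "gkilk" already present; 5 new (g, g, l, g, l)
  "gkili" → prefix "gkil" already present; 1 new (i)
  "lklkkklggg" → prefix "lk" already present; 8 new (l, k, k, k, l, g, g, g)
  "gkilkk" → prefix "gkilkk" already present; 0 new (none)
  "ll" → prefix "l" already present; 1 new (l)
  "gkilkiligkg" → prefix "gkilki" already present; 5 new (l, i, g, k, g)
  "liglliikgig" → prefix "lig" already present; 8 new (l, l, i, i, k, g, i, g)
  "lilgilil" → prefix "li" already present; 6 new (l, g, i, l, i, l)
  "gkilkllikl" → prefix "gkilk" already present; 5 new (l, l, i, k, l)
  "gkgliggi" → prefix "gkg" already present; 5 new (l, i, g, g, i)
  "lkl" → prefix "lkl" already present; 0 new (none)
  "gkilkgkk" → prefix "gkilkg" already present; 2 new (k, k)
  "gkilkii" → prefix "gkilki" already present; 1 new (i)
  "lgkikk" → prefix "lg" already present; 4 new (k, i, k, k)
Total nodes = 7 + 6 + 6 + 6 + 10 + 5 + 5 + 1 + 8 + 0 + 1 + 5 + 8 + 6 + 5 + 5 + 0 + 2 + 1 + 4 = 91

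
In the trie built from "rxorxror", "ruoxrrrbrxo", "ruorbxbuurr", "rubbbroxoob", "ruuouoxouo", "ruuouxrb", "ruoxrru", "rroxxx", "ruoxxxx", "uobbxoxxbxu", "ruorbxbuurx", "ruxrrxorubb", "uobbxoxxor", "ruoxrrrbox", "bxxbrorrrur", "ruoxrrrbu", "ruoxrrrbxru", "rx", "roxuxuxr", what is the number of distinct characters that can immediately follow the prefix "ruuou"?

Walk "ruuou" from the root, arriving at one node.
Characters that immediately follow "ruuou" among the stored strings: {o, x}.
That node has 2 child edges.

2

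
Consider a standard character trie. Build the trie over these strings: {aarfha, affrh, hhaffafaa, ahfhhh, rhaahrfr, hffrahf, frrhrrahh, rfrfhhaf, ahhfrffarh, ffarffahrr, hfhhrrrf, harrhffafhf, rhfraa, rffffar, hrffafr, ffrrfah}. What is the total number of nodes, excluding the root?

107

For each word, the new-node count is its length minus the longest prefix already in the trie:
  "aarfha" → 6 new (a, a, r, f, h, a)
  "affrh" → prefix "a" already present; 4 new (f, f, r, h)
  "hhaffafaa" → 9 new (h, h, a, f, f, a, f, a, a)
  "ahfhhh" → prefix "a" already present; 5 new (h, f, h, h, h)
  "rhaahrfr" → 8 new (r, h, a, a, h, r, f, r)
  "hffrahf" → prefix "h" already present; 6 new (f, f, r, a, h, f)
  "frrhrrahh" → 9 new (f, r, r, h, r, r, a, h, h)
  "rfrfhhaf" → prefix "r" already present; 7 new (f, r, f, h, h, a, f)
  "ahhfrffarh" → prefix "ah" already present; 8 new (h, f, r, f, f, a, r, h)
  "ffarffahrr" → prefix "f" already present; 9 new (f, a, r, f, f, a, h, r, r)
  "hfhhrrrf" → prefix "hf" already present; 6 new (h, h, r, r, r, f)
  "harrhffafhf" → prefix "h" already present; 10 new (a, r, r, h, f, f, a, f, h, f)
  "rhfraa" → prefix "rh" already present; 4 new (f, r, a, a)
  "rffffar" → prefix "rf" already present; 5 new (f, f, f, a, r)
  "hrffafr" → prefix "h" already present; 6 new (r, f, f, a, f, r)
  "ffrrfah" → prefix "ff" already present; 5 new (r, r, f, a, h)
Total nodes = 6 + 4 + 9 + 5 + 8 + 6 + 9 + 7 + 8 + 9 + 6 + 10 + 4 + 5 + 6 + 5 = 107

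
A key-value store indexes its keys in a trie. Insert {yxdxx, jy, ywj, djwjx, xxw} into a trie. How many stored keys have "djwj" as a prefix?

1

Filter for entries beginning with "djwj":
Words under "djwj": djwjx
Count: 1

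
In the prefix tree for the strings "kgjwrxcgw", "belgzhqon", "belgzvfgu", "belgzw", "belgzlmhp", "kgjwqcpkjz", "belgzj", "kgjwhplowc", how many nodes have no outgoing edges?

8

Leaves are exactly the stored words that no other stored word extends.
Those words: "belgzhqon", "belgzj", "belgzlmhp", "belgzvfgu", "belgzw", "kgjwhplowc", "kgjwqcpkjz", "kgjwrxcgw"
Leaf count: 8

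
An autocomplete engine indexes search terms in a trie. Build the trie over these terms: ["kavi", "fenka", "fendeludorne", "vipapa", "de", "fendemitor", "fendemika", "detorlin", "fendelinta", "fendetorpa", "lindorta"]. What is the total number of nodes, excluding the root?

Insert word by word; a character creates a node only if that edge doesn't already exist:
  "kavi" → 4 new (k, a, v, i)
  "fenka" → 5 new (f, e, n, k, a)
  "fendeludorne" → prefix "fen" already present; 9 new (d, e, l, u, d, o, r, n, e)
  "vipapa" → 6 new (v, i, p, a, p, a)
  "de" → 2 new (d, e)
  "fendemitor" → prefix "fende" already present; 5 new (m, i, t, o, r)
  "fendemika" → prefix "fendemi" already present; 2 new (k, a)
  "detorlin" → prefix "de" already present; 6 new (t, o, r, l, i, n)
  "fendelinta" → prefix "fendel" already present; 4 new (i, n, t, a)
  "fendetorpa" → prefix "fende" already present; 5 new (t, o, r, p, a)
  "lindorta" → 8 new (l, i, n, d, o, r, t, a)
Total nodes = 4 + 5 + 9 + 6 + 2 + 5 + 2 + 6 + 4 + 5 + 8 = 56

56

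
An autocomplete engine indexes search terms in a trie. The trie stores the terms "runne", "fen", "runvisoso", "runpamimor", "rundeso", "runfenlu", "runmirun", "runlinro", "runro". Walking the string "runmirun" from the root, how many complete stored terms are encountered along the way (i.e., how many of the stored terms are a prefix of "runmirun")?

Traverse "runmirun" character by character; count nodes along the way that are marked as word ends.
Prefixes of the query that are stored words: "runmirun"
Count: 1

1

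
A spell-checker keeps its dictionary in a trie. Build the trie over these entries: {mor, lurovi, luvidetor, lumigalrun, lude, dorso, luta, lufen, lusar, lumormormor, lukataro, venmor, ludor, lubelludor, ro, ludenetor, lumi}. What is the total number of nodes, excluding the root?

Trace insertions, counting only characters that open a new branch:
  "mor" → 3 new (m, o, r)
  "lurovi" → 6 new (l, u, r, o, v, i)
  "luvidetor" → prefix "lu" already present; 7 new (v, i, d, e, t, o, r)
  "lumigalrun" → prefix "lu" already present; 8 new (m, i, g, a, l, r, u, n)
  "lude" → prefix "lu" already present; 2 new (d, e)
  "dorso" → 5 new (d, o, r, s, o)
  "luta" → prefix "lu" already present; 2 new (t, a)
  "lufen" → prefix "lu" already present; 3 new (f, e, n)
  "lusar" → prefix "lu" already present; 3 new (s, a, r)
  "lumormormor" → prefix "lum" already present; 8 new (o, r, m, o, r, m, o, r)
  "lukataro" → prefix "lu" already present; 6 new (k, a, t, a, r, o)
  "venmor" → 6 new (v, e, n, m, o, r)
  "ludor" → prefix "lud" already present; 2 new (o, r)
  "lubelludor" → prefix "lu" already present; 8 new (b, e, l, l, u, d, o, r)
  "ro" → 2 new (r, o)
  "ludenetor" → prefix "lude" already present; 5 new (n, e, t, o, r)
  "lumi" → prefix "lumi" already present; 0 new (none)
Total nodes = 3 + 6 + 7 + 8 + 2 + 5 + 2 + 3 + 3 + 8 + 6 + 6 + 2 + 8 + 2 + 5 + 0 = 76

76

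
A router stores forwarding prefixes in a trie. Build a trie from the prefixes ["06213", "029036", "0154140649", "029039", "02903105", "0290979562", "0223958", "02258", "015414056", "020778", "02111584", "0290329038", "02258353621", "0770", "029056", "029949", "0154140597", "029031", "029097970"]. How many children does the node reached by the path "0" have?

4

Follow the path "0" to its node, then look at its outgoing edges.
Distinct next characters after "0": 1, 2, 6, 7.
That node has 4 child edges.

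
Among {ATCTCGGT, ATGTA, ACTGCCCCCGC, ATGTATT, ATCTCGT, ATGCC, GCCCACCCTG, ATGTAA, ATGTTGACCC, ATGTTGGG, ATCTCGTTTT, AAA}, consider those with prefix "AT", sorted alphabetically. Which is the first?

Filter for "AT…" and sort: "ATCTCGGT", "ATCTCGT", "ATCTCGTTTT", "ATGCC", "ATGTA", "ATGTAA", "ATGTATT", "ATGTTGACCC", "ATGTTGGG"
Position 1: ATCTCGGT

ATCTCGGT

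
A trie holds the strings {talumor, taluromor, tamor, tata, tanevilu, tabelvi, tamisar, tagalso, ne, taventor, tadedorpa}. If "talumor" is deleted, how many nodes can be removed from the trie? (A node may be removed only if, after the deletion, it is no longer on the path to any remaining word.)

3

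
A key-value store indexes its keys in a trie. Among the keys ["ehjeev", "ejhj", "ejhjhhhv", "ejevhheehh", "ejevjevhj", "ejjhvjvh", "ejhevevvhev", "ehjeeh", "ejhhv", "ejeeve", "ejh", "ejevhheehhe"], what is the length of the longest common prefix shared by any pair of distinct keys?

10

Equivalently: take the maximum, over all pairs, of their longest common prefix length.
"ejevhheehh" and "ejevhheehhe" agree on "ejevhheehh" (10 characters) before diverging; nothing deeper is shared.
Longest shared-prefix length: 10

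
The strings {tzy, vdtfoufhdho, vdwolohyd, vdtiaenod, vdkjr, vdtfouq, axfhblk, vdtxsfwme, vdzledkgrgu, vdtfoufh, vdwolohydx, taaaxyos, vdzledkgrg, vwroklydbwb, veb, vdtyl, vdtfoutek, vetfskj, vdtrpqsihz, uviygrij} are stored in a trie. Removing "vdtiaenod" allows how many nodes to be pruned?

Walk "vdtiaenod" from the leaf back toward the root, removing each node that no remaining word uses.
The suffix "iaenod" (6 nodes) is used only by "vdtiaenod"; the node for "vdt" still has the child "f", so pruning stops there.
Nodes removed: 6

6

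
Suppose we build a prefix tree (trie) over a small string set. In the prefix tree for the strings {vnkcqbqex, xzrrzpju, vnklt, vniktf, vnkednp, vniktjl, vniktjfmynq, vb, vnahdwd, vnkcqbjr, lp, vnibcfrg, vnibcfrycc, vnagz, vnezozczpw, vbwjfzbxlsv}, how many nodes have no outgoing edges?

A leaf is a node with no children — equivalently, the end of a word that is not a proper prefix of any other stored word.
Those words: "lp", "vbwjfzbxlsv", "vnagz", "vnahdwd", "vnezozczpw", "vnibcfrg", "vnibcfrycc", "vniktf", "vniktjfmynq", "vniktjl", "vnkcqbjr", "vnkcqbqex", "vnkednp", "vnklt", "xzrrzpju"
Leaf count: 15

15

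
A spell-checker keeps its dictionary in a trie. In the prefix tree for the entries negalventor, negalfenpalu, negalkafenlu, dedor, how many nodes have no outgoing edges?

4

A leaf is a node with no children — equivalently, the end of a word that is not a proper prefix of any other stored word.
Those words: "dedor", "negalfenpalu", "negalkafenlu", "negalventor"
Leaf count: 4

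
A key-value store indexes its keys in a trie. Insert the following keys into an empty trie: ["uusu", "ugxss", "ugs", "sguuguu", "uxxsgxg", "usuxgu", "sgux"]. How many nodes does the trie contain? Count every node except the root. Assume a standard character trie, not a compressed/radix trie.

28

For each word, the new-node count is its length minus the longest prefix already in the trie:
  "uusu" → 4 new (u, u, s, u)
  "ugxss" → prefix "u" already present; 4 new (g, x, s, s)
  "ugs" → prefix "ug" already present; 1 new (s)
  "sguuguu" → 7 new (s, g, u, u, g, u, u)
  "uxxsgxg" → prefix "u" already present; 6 new (x, x, s, g, x, g)
  "usuxgu" → prefix "u" already present; 5 new (s, u, x, g, u)
  "sgux" → prefix "sgu" already present; 1 new (x)
Total nodes = 4 + 4 + 1 + 7 + 6 + 5 + 1 = 28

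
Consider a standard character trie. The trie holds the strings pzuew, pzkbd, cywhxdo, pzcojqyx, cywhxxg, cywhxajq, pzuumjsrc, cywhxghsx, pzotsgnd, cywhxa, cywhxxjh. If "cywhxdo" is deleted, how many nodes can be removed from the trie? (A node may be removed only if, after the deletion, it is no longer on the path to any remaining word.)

Walk "cywhxdo" from the leaf back toward the root, removing each node that no remaining word uses.
The suffix "do" (2 nodes) is used only by "cywhxdo"; the node for "cywhx" still has the child "x", so pruning stops there.
Nodes removed: 2

2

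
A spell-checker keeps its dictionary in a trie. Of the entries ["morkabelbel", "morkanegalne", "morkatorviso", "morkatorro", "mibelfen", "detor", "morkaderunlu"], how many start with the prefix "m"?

Walk to "m"; the words in its subtree are exactly those with that prefix.
Matches: "mibelfen", "morkabelbel", "morkaderunlu", "morkanegalne", "morkatorro", "morkatorviso"
Count: 6

6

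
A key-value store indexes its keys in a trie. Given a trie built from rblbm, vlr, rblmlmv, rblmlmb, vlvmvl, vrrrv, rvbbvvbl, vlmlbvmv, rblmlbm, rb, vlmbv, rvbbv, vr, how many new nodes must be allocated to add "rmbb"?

Walking "rmbb" from the root, the first 1 characters ("r") follow existing edges; "m" is the first miss.
Each of the 3 remaining characters creates one node.

3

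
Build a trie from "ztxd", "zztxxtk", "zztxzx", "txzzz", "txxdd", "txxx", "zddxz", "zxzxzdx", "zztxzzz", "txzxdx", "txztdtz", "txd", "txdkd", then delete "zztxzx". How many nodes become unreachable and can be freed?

Walk "zztxzx" from the leaf back toward the root, removing each node that no remaining word uses.
The suffix "x" (1 node) is used only by "zztxzx"; the node for "zztxz" still has the child "z", so pruning stops there.
Nodes removed: 1

1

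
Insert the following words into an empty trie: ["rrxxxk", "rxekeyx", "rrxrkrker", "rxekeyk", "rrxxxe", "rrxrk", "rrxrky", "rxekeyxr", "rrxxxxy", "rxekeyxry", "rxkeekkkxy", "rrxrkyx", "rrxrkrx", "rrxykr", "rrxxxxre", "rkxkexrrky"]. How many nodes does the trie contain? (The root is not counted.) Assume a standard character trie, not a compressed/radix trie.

49

Insert word by word; a character creates a node only if that edge doesn't already exist:
  "rrxxxk" → 6 new (r, r, x, x, x, k)
  "rxekeyx" → prefix "r" already present; 6 new (x, e, k, e, y, x)
  "rrxrkrker" → prefix "rrx" already present; 6 new (r, k, r, k, e, r)
  "rxekeyk" → prefix "rxekey" already present; 1 new (k)
  "rrxxxe" → prefix "rrxxx" already present; 1 new (e)
  "rrxrk" → prefix "rrxrk" already present; 0 new (none)
  "rrxrky" → prefix "rrxrk" already present; 1 new (y)
  "rxekeyxr" → prefix "rxekeyx" already present; 1 new (r)
  "rrxxxxy" → prefix "rrxxx" already present; 2 new (x, y)
  "rxekeyxry" → prefix "rxekeyxr" already present; 1 new (y)
  "rxkeekkkxy" → prefix "rx" already present; 8 new (k, e, e, k, k, k, x, y)
  "rrxrkyx" → prefix "rrxrky" already present; 1 new (x)
  "rrxrkrx" → prefix "rrxrkr" already present; 1 new (x)
  "rrxykr" → prefix "rrx" already present; 3 new (y, k, r)
  "rrxxxxre" → prefix "rrxxxx" already present; 2 new (r, e)
  "rkxkexrrky" → prefix "r" already present; 9 new (k, x, k, e, x, r, r, k, y)
Total nodes = 6 + 6 + 6 + 1 + 1 + 0 + 1 + 1 + 2 + 1 + 8 + 1 + 1 + 3 + 2 + 9 = 49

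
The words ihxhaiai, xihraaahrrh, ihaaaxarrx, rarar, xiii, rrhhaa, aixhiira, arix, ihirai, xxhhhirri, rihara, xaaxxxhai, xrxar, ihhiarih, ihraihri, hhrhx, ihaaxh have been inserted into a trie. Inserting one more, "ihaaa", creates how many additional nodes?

"ihaaa" is already a full path in the trie; only an end-marker is added.
No new nodes are needed: 0.

0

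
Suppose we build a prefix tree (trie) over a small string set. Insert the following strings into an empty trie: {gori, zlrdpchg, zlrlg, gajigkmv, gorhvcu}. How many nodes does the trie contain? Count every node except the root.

25

Trie structure (* marks end of a word):
(root)
├─ g
│  ├─ a
│  │  └─ j
│  │     └─ i
│  │        └─ g
│  │           └─ k
│  │              └─ m
│  │                 └─ v *
│  └─ o
│     └─ r
│        ├─ h
│        │  └─ v
│        │     └─ c
│        │        └─ u *
│        └─ i *
└─ z
   └─ l
      └─ r
         ├─ d
         │  └─ p
         │     └─ c
         │        └─ h
         │           └─ g *
         └─ l
            └─ g *
Counting every labelled node above: 25.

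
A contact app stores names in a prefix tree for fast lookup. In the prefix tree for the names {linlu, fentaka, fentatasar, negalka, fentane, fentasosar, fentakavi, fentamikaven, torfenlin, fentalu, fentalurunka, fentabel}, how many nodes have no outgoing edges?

10

A leaf is a node with no children — equivalently, the end of a word that is not a proper prefix of any other stored word.
Those words: "fentabel", "fentakavi", "fentalurunka", "fentamikaven", "fentane", "fentasosar", "fentatasar", "linlu", "negalka", "torfenlin"
Leaf count: 10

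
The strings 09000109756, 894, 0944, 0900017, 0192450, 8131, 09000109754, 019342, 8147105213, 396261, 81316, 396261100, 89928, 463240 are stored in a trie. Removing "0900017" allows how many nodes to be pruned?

Walk "0900017" from the leaf back toward the root, removing each node that no remaining word uses.
The suffix "7" (1 node) is used only by "0900017"; the node for "090001" still has the child "0", so pruning stops there.
Nodes removed: 1

1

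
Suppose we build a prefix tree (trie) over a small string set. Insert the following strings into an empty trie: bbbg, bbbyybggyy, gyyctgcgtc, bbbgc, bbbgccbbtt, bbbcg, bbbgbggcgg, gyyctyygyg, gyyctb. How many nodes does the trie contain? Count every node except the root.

41

For each word, the new-node count is its length minus the longest prefix already in the trie:
  "bbbg" → 4 new (b, b, b, g)
  "bbbyybggyy" → prefix "bbb" already present; 7 new (y, y, b, g, g, y, y)
  "gyyctgcgtc" → 10 new (g, y, y, c, t, g, c, g, t, c)
  "bbbgc" → prefix "bbbg" already present; 1 new (c)
  "bbbgccbbtt" → prefix "bbbgc" already present; 5 new (c, b, b, t, t)
  "bbbcg" → prefix "bbb" already present; 2 new (c, g)
  "bbbgbggcgg" → prefix "bbbg" already present; 6 new (b, g, g, c, g, g)
  "gyyctyygyg" → prefix "gyyct" already present; 5 new (y, y, g, y, g)
  "gyyctb" → prefix "gyyct" already present; 1 new (b)
Total nodes = 4 + 7 + 10 + 1 + 5 + 2 + 6 + 5 + 1 = 41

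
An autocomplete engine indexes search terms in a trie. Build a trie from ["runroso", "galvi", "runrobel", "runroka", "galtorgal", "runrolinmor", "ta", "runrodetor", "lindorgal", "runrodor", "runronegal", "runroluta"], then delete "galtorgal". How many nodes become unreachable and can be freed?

A node on "galtorgal"'s path can go only if nothing else ends at it or branches off below it.
The suffix "torgal" (6 nodes) is used only by "galtorgal"; the node for "gal" still has the child "v", so pruning stops there.
Nodes removed: 6

6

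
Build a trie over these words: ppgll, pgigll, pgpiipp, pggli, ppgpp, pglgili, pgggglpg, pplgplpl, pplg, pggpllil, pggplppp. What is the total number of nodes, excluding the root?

Insert word by word; a character creates a node only if that edge doesn't already exist:
  "ppgll" → 5 new (p, p, g, l, l)
  "pgigll" → prefix "p" already present; 5 new (g, i, g, l, l)
  "pgpiipp" → prefix "pg" already present; 5 new (p, i, i, p, p)
  "pggli" → prefix "pg" already present; 3 new (g, l, i)
  "ppgpp" → prefix "ppg" already present; 2 new (p, p)
  "pglgili" → prefix "pg" already present; 5 new (l, g, i, l, i)
  "pgggglpg" → prefix "pgg" already present; 5 new (g, g, l, p, g)
  "pplgplpl" → prefix "pp" already present; 6 new (l, g, p, l, p, l)
  "pplg" → prefix "pplg" already present; 0 new (none)
  "pggpllil" → prefix "pgg" already present; 5 new (p, l, l, i, l)
  "pggplppp" → prefix "pggpl" already present; 3 new (p, p, p)
Total nodes = 5 + 5 + 5 + 3 + 2 + 5 + 5 + 6 + 0 + 5 + 3 = 44

44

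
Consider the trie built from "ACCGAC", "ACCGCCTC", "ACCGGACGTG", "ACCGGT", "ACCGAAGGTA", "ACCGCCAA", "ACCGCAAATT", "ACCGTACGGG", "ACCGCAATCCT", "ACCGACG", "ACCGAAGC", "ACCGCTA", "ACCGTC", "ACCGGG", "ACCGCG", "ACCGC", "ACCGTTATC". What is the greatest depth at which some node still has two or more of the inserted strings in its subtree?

Look for the deepest trie node that still has at least two words in its subtree.
e.g. "ACCGAAGC" and "ACCGAAGGTA" share the prefix "ACCGAAG" of length 7; no pair shares a longer one.
Longest shared-prefix length: 7

7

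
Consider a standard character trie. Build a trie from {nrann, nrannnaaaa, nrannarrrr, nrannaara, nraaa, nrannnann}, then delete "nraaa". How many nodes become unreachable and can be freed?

2

After clearing the end-marker at "nraaa", prune upward until reaching a node still needed by another word.
The suffix "aa" (2 nodes) is used only by "nraaa"; the node for "nra" still has the child "n", so pruning stops there.
Nodes removed: 2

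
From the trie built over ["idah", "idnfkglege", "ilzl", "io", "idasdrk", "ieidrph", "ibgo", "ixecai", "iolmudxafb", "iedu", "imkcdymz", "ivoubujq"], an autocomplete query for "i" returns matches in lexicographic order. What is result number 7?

ilzl

Filter for "i…" and sort: "ibgo", "idah", "idasdrk", "idnfkglege", "iedu", "ieidrph", "ilzl", "imkcdymz", "io", "iolmudxafb", "ivoubujq", "ixecai"
The 7th is ilzl.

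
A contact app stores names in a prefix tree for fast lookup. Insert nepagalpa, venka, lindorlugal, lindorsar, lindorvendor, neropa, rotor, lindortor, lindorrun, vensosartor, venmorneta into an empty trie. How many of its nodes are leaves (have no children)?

11

A leaf is a node with no children — equivalently, the end of a word that is not a proper prefix of any other stored word.
Those words: "lindorlugal", "lindorrun", "lindorsar", "lindortor", "lindorvendor", "nepagalpa", "neropa", "rotor", "venka", "venmorneta", "vensosartor"
Leaf count: 11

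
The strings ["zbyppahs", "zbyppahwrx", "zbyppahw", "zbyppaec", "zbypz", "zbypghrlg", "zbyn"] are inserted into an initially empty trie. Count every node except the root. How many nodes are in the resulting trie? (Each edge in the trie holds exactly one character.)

20

Count nodes per top-level branch (shared prefixes stored once):
  'z'-branch (zbyn, zbypghrlg, zbyppaec, zbyppahs, zbyppahw, zbyppahwrx, zbypz): 20 nodes
Sum: 20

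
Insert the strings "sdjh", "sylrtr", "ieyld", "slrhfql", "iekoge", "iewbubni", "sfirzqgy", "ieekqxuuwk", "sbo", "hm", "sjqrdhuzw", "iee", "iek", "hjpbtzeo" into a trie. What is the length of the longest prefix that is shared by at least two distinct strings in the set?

3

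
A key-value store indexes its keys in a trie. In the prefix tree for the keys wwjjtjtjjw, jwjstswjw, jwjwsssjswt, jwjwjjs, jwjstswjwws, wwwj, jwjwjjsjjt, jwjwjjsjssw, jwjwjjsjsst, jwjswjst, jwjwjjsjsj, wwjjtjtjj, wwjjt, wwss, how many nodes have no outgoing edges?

10

A leaf is a node with no children — equivalently, the end of a word that is not a proper prefix of any other stored word.
Those words: "jwjstswjwws", "jwjswjst", "jwjwjjsjjt", "jwjwjjsjsj", "jwjwjjsjsst", "jwjwjjsjssw", "jwjwsssjswt", "wwjjtjtjjw", "wwss", "wwwj"
Leaf count: 10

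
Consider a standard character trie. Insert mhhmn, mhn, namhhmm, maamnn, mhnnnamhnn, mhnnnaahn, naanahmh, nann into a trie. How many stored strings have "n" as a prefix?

3

Walk to "n"; the words in its subtree are exactly those with that prefix.
Words under "n": naanahmh, namhhmm, nann
Count: 3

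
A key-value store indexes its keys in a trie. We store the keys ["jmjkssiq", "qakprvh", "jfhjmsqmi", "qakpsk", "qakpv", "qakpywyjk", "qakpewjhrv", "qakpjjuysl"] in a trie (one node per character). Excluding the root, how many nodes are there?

Count nodes per top-level branch (shared prefixes stored once):
  'j'-branch (jfhjmsqmi, jmjkssiq): 16 nodes
  'q'-branch (qakpewjhrv, qakpjjuysl, qakprvh, qakpsk, qakpv, qakpywyjk): 27 nodes
Sum: 43

43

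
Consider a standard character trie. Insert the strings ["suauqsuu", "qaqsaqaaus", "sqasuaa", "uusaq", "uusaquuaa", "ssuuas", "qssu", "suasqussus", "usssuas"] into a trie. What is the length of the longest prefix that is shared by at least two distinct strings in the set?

5

Equivalently: take the maximum, over all pairs, of their longest common prefix length.
e.g. "uusaq" and "uusaquuaa" share the prefix "uusaq" of length 5; no pair shares a longer one.
Longest shared-prefix length: 5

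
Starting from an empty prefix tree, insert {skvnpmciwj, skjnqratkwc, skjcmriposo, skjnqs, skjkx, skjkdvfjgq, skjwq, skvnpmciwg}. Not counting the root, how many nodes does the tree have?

Trace insertions, counting only characters that open a new branch:
  "skvnpmciwj" → 10 new (s, k, v, n, p, m, c, i, w, j)
  "skjnqratkwc" → prefix "sk" already present; 9 new (j, n, q, r, a, t, k, w, c)
  "skjcmriposo" → prefix "skj" already present; 8 new (c, m, r, i, p, o, s, o)
  "skjnqs" → prefix "skjnq" already present; 1 new (s)
  "skjkx" → prefix "skj" already present; 2 new (k, x)
  "skjkdvfjgq" → prefix "skjk" already present; 6 new (d, v, f, j, g, q)
  "skjwq" → prefix "skj" already present; 2 new (w, q)
  "skvnpmciwg" → prefix "skvnpmciw" already present; 1 new (g)
Total nodes = 10 + 9 + 8 + 1 + 2 + 6 + 2 + 1 = 39

39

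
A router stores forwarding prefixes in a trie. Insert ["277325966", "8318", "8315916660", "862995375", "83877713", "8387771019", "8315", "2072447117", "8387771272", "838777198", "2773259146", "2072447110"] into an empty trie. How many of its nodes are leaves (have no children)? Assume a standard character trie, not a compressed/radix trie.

11

A leaf is a node with no children — equivalently, the end of a word that is not a proper prefix of any other stored word.
Those words: "2072447110", "2072447117", "2773259146", "277325966", "8315916660", "8318", "8387771019", "8387771272", "83877713", "838777198", "862995375"
Leaf count: 11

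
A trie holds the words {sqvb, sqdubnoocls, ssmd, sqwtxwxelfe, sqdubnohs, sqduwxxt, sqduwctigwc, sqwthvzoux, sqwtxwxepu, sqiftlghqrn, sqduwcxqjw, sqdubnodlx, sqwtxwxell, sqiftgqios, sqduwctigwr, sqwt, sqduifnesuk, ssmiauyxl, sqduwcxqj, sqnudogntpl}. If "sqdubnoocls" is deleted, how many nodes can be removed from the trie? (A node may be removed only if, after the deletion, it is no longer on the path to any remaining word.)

After clearing the end-marker at "sqdubnoocls", prune upward until reaching a node still needed by another word.
The suffix "ocls" (4 nodes) is used only by "sqdubnoocls"; the node for "sqdubno" still has the child "h", so pruning stops there.
Nodes removed: 4

4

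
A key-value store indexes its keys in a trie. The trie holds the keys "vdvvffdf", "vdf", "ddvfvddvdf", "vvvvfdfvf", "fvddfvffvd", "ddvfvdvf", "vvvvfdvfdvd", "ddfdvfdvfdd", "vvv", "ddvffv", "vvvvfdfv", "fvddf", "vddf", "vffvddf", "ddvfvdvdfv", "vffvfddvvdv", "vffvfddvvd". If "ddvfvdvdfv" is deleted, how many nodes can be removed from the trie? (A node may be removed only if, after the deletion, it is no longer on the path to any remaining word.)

3

A node on "ddvfvdvdfv"'s path can go only if nothing else ends at it or branches off below it.
The suffix "dfv" (3 nodes) is used only by "ddvfvdvdfv"; the node for "ddvfvdv" still has the child "f", so pruning stops there.
Nodes removed: 3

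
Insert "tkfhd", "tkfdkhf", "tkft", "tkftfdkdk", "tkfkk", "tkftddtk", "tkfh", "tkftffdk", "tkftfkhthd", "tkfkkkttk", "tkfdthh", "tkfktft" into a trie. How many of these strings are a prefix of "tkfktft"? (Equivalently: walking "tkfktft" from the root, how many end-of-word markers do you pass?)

Traverse "tkfktft" character by character; count nodes along the way that are marked as word ends.
Prefixes of the query that are stored words: "tkfktft"
Count: 1

1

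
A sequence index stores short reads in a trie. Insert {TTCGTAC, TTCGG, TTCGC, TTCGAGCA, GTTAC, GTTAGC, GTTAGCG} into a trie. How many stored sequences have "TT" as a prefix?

4

Filter for entries beginning with "TT":
Matches: "TTCGAGCA", "TTCGC", "TTCGG", "TTCGTAC"
Count: 4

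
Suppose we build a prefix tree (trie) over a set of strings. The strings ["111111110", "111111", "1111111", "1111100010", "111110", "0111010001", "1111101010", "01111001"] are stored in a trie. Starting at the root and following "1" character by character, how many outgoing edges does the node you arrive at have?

1

Walk "1" from the root, arriving at one node.
Distinct next characters after "1": 1.
That node has 1 child edge.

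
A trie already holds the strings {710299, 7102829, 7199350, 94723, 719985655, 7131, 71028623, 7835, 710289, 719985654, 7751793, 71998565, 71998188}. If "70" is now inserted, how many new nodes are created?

1

"7" is already a path in the trie; the remaining "0" must be added.
So 2 − 1 = 1 new nodes.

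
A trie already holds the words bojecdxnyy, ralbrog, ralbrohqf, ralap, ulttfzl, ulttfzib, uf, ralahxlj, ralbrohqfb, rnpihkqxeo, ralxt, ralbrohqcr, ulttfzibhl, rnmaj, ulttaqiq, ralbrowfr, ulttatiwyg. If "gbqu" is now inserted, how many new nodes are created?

"gbqu" shares no prefix with any stored word, so all 4 characters open new nodes.
4 − 0 = 4 new nodes.

4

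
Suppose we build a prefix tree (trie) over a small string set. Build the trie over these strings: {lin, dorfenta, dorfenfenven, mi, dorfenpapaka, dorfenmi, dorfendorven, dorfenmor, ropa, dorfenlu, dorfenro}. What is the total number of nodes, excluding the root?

For each word, the new-node count is its length minus the longest prefix already in the trie:
  "lin" → 3 new (l, i, n)
  "dorfenta" → 8 new (d, o, r, f, e, n, t, a)
  "dorfenfenven" → prefix "dorfen" already present; 6 new (f, e, n, v, e, n)
  "mi" → 2 new (m, i)
  "dorfenpapaka" → prefix "dorfen" already present; 6 new (p, a, p, a, k, a)
  "dorfenmi" → prefix "dorfen" already present; 2 new (m, i)
  "dorfendorven" → prefix "dorfen" already present; 6 new (d, o, r, v, e, n)
  "dorfenmor" → prefix "dorfenm" already present; 2 new (o, r)
  "ropa" → 4 new (r, o, p, a)
  "dorfenlu" → prefix "dorfen" already present; 2 new (l, u)
  "dorfenro" → prefix "dorfen" already present; 2 new (r, o)
Total nodes = 3 + 8 + 6 + 2 + 6 + 2 + 6 + 2 + 4 + 2 + 2 = 43

43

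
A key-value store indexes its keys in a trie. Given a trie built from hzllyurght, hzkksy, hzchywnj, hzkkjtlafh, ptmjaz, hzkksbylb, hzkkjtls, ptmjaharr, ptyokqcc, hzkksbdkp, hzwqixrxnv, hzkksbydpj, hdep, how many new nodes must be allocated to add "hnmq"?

The longest prefix of "hnmq" already in the trie is "h" (length 1).
New nodes needed: |"hnmq"| − 1 = 4 − 1 = 3.

3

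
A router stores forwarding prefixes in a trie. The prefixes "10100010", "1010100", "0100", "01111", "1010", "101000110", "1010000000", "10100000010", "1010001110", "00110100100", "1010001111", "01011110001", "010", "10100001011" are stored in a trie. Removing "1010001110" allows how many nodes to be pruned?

1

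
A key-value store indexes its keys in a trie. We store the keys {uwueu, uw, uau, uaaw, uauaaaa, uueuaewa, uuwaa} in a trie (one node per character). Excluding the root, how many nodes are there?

For each word, the new-node count is its length minus the longest prefix already in the trie:
  "uwueu" → 5 new (u, w, u, e, u)
  "uw" → prefix "uw" already present; 0 new (none)
  "uau" → prefix "u" already present; 2 new (a, u)
  "uaaw" → prefix "ua" already present; 2 new (a, w)
  "uauaaaa" → prefix "uau" already present; 4 new (a, a, a, a)
  "uueuaewa" → prefix "u" already present; 7 new (u, e, u, a, e, w, a)
  "uuwaa" → prefix "uu" already present; 3 new (w, a, a)
Total nodes = 5 + 0 + 2 + 2 + 4 + 7 + 3 = 23

23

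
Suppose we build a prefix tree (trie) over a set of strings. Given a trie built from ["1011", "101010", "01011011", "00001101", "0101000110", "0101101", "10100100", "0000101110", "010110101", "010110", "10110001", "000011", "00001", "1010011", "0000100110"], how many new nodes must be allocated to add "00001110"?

"000011" is already a path in the trie; the remaining "10" must be added.
So 8 − 6 = 2 new nodes.

2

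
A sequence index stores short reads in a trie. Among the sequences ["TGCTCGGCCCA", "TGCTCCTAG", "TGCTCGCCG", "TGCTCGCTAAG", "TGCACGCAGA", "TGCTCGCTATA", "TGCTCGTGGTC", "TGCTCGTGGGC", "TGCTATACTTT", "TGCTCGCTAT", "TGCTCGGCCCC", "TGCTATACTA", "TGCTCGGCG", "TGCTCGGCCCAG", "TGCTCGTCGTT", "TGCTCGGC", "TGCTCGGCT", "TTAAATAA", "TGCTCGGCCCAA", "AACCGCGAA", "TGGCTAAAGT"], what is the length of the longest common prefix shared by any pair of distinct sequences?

Equivalently: take the maximum, over all pairs, of their longest common prefix length.
"TGCTCGGCCCA" and "TGCTCGGCCCAA" agree on "TGCTCGGCCCA" (11 characters) before diverging; nothing deeper is shared.
Longest shared-prefix length: 11

11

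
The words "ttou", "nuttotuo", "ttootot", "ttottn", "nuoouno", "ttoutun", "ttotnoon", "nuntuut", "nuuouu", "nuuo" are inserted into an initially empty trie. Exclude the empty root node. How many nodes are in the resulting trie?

For each word, the new-node count is its length minus the longest prefix already in the trie:
  "ttou" → 4 new (t, t, o, u)
  "nuttotuo" → 8 new (n, u, t, t, o, t, u, o)
  "ttootot" → prefix "tto" already present; 4 new (o, t, o, t)
  "ttottn" → prefix "tto" already present; 3 new (t, t, n)
  "nuoouno" → prefix "nu" already present; 5 new (o, o, u, n, o)
  "ttoutun" → prefix "ttou" already present; 3 new (t, u, n)
  "ttotnoon" → prefix "ttot" already present; 4 new (n, o, o, n)
  "nuntuut" → prefix "nu" already present; 5 new (n, t, u, u, t)
  "nuuouu" → prefix "nu" already present; 4 new (u, o, u, u)
  "nuuo" → prefix "nuuo" already present; 0 new (none)
Total nodes = 4 + 8 + 4 + 3 + 5 + 3 + 4 + 5 + 4 + 0 = 40

40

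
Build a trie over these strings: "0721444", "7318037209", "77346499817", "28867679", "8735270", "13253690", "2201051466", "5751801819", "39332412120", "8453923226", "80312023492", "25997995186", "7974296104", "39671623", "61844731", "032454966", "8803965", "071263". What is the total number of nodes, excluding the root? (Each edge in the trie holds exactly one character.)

Insert word by word; a character creates a node only if that edge doesn't already exist:
  "0721444" → 7 new (0, 7, 2, 1, 4, 4, 4)
  "7318037209" → 10 new (7, 3, 1, 8, 0, 3, 7, 2, 0, 9)
  "77346499817" → prefix "7" already present; 10 new (7, 3, 4, 6, 4, 9, 9, 8, 1, 7)
  "28867679" → 8 new (2, 8, 8, 6, 7, 6, 7, 9)
  "8735270" → 7 new (8, 7, 3, 5, 2, 7, 0)
  "13253690" → 8 new (1, 3, 2, 5, 3, 6, 9, 0)
  "2201051466" → prefix "2" already present; 9 new (2, 0, 1, 0, 5, 1, 4, 6, 6)
  "5751801819" → 10 new (5, 7, 5, 1, 8, 0, 1, 8, 1, 9)
  "39332412120" → 11 new (3, 9, 3, 3, 2, 4, 1, 2, 1, 2, 0)
  "8453923226" → prefix "8" already present; 9 new (4, 5, 3, 9, 2, 3, 2, 2, 6)
  "80312023492" → prefix "8" already present; 10 new (0, 3, 1, 2, 0, 2, 3, 4, 9, 2)
  "25997995186" → prefix "2" already present; 10 new (5, 9, 9, 7, 9, 9, 5, 1, 8, 6)
  "7974296104" → prefix "7" already present; 9 new (9, 7, 4, 2, 9, 6, 1, 0, 4)
  "39671623" → prefix "39" already present; 6 new (6, 7, 1, 6, 2, 3)
  "61844731" → 8 new (6, 1, 8, 4, 4, 7, 3, 1)
  "032454966" → prefix "0" already present; 8 new (3, 2, 4, 5, 4, 9, 6, 6)
  "8803965" → prefix "8" already present; 6 new (8, 0, 3, 9, 6, 5)
  "071263" → prefix "07" already present; 4 new (1, 2, 6, 3)
Total nodes = 7 + 10 + 10 + 8 + 7 + 8 + 9 + 10 + 11 + 9 + 10 + 10 + 9 + 6 + 8 + 8 + 6 + 4 = 150

150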